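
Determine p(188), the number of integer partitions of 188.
1398341745571

p(n) counts ways to write n as a sum of positive integers (order ignored).
Euler's pentagonal recurrence: p(k) = p(k-1) + p(k-2) - p(k-5) - p(k-7) + p(k-12) + p(k-15) - ... (offsets j(3j∓1)/2, signs ++--, p(0)=1, p(<0)=0).
DP table for k = 0..187: p(0)=1, p(1)=1, p(2)=2, p(3)=3, p(4)=5, p(5)=7, p(6)=11, p(7)=15, p(8)=22, p(9)=30, p(10)=42, p(11)=56, p(12)=77, p(13)=101, p(14)=135, p(15)=176, p(16)=231, p(17)=297, p(18)=385, p(19)=490, p(20)=627, p(21)=792, p(22)=1002, p(23)=1255, p(24)=1575, p(25)=1958, p(26)=2436, p(27)=3010, p(28)=3718, p(29)=4565, p(30)=5604, p(31)=6842, p(32)=8349, p(33)=10143, p(34)=12310, p(35)=14883, p(36)=17977, p(37)=21637, p(38)=26015, p(39)=31185, p(40)=37338, p(41)=44583, p(42)=53174, p(43)=63261, p(44)=75175, p(45)=89134, p(46)=105558, p(47)=124754, p(48)=147273, p(49)=173525, p(50)=204226, p(51)=239943, p(52)=281589, p(53)=329931, p(54)=386155, p(55)=451276, p(56)=526823, p(57)=614154, p(58)=715220, p(59)=831820, p(60)=966467, p(61)=1121505, p(62)=1300156, p(63)=1505499, p(64)=1741630, p(65)=2012558, p(66)=2323520, p(67)=2679689, p(68)=3087735, p(69)=3554345, p(70)=4087968, p(71)=4697205, p(72)=5392783, p(73)=6185689, p(74)=7089500, p(75)=8118264, p(76)=9289091, p(77)=10619863, p(78)=12132164, p(79)=13848650, p(80)=15796476, p(81)=18004327, p(82)=20506255, p(83)=23338469, p(84)=26543660, p(85)=30167357, p(86)=34262962, p(87)=38887673, p(88)=44108109, p(89)=49995925, p(90)=56634173, p(91)=64112359, p(92)=72533807, p(93)=82010177, p(94)=92669720, p(95)=104651419, p(96)=118114304, p(97)=133230930, p(98)=150198136, p(99)=169229875, p(100)=190569292, p(101)=214481126, p(102)=241265379, p(103)=271248950, p(104)=304801365, p(105)=342325709, p(106)=384276336, p(107)=431149389, p(108)=483502844, p(109)=541946240, p(110)=607163746, p(111)=679903203, p(112)=761002156, p(113)=851376628, p(114)=952050665, p(115)=1064144451, p(116)=1188908248, p(117)=1327710076, p(118)=1482074143, p(119)=1653668665, p(120)=1844349560, p(121)=2056148051, p(122)=2291320912, p(123)=2552338241, p(124)=2841940500, p(125)=3163127352, p(126)=3519222692, p(127)=3913864295, p(128)=4351078600, p(129)=4835271870, p(130)=5371315400, p(131)=5964539504, p(132)=6620830889, p(133)=7346629512, p(134)=8149040695, p(135)=9035836076, p(136)=10015581680, p(137)=11097645016, p(138)=12292341831, p(139)=13610949895, p(140)=15065878135, p(141)=16670689208, p(142)=18440293320, p(143)=20390982757, p(144)=22540654445, p(145)=24908858009, p(146)=27517052599, p(147)=30388671978, p(148)=33549419497, p(149)=37027355200, p(150)=40853235313, p(151)=45060624582, p(152)=49686288421, p(153)=54770336324, p(154)=60356673280, p(155)=66493182097, p(156)=73232243759, p(157)=80630964769, p(158)=88751778802, p(159)=97662728555, p(160)=107438159466, p(161)=118159068427, p(162)=129913904637, p(163)=142798995930, p(164)=156919475295, p(165)=172389800255, p(166)=189334822579, p(167)=207890420102, p(168)=228204732751, p(169)=250438925115, p(170)=274768617130, p(171)=301384802048, p(172)=330495499613, p(173)=362326859895, p(174)=397125074750, p(175)=435157697830, p(176)=476715857290, p(177)=522115831195, p(178)=571701605655, p(179)=625846753120, p(180)=684957390936, p(181)=749474411781, p(182)=819876908323, p(183)=896684817527, p(184)=980462880430, p(185)=1071823774337, p(186)=1171432692373, p(187)=1280011042268.
Final step: p(188) = p(187) + p(186) - p(183) - p(181) + p(176) + p(173) - p(166) - p(162) + p(153) + p(148) - p(137) - p(131) + p(118) + p(111) - p(96) - p(88) + p(71) + p(62) - p(43) - p(33) + p(12) + p(1)
= 1280011042268 + 1171432692373 - 896684817527 - 749474411781 + 476715857290 + 362326859895 - 189334822579 - 129913904637 + 54770336324 + 33549419497 - 11097645016 - 5964539504 + 1482074143 + 679903203 - 118114304 - 44108109 + 4697205 + 1300156 - 63261 - 10143 + 77 + 1
= 1398341745571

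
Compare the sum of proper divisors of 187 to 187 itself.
deficient

Proper divisors of 187: sum = 1 + 11 + 17 = 29
Since 29 < 187, 187 is deficient.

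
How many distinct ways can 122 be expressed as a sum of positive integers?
2291320912

p(n) counts ways to write n as a sum of positive integers (order ignored).
Euler's pentagonal recurrence: p(k) = p(k-1) + p(k-2) - p(k-5) - p(k-7) + p(k-12) + p(k-15) - ... (offsets j(3j∓1)/2, signs ++--, p(0)=1, p(<0)=0).
DP table for k = 0..121: p(0)=1, p(1)=1, p(2)=2, p(3)=3, p(4)=5, p(5)=7, p(6)=11, p(7)=15, p(8)=22, p(9)=30, p(10)=42, p(11)=56, p(12)=77, p(13)=101, p(14)=135, p(15)=176, p(16)=231, p(17)=297, p(18)=385, p(19)=490, p(20)=627, p(21)=792, p(22)=1002, p(23)=1255, p(24)=1575, p(25)=1958, p(26)=2436, p(27)=3010, p(28)=3718, p(29)=4565, p(30)=5604, p(31)=6842, p(32)=8349, p(33)=10143, p(34)=12310, p(35)=14883, p(36)=17977, p(37)=21637, p(38)=26015, p(39)=31185, p(40)=37338, p(41)=44583, p(42)=53174, p(43)=63261, p(44)=75175, p(45)=89134, p(46)=105558, p(47)=124754, p(48)=147273, p(49)=173525, p(50)=204226, p(51)=239943, p(52)=281589, p(53)=329931, p(54)=386155, p(55)=451276, p(56)=526823, p(57)=614154, p(58)=715220, p(59)=831820, p(60)=966467, p(61)=1121505, p(62)=1300156, p(63)=1505499, p(64)=1741630, p(65)=2012558, p(66)=2323520, p(67)=2679689, p(68)=3087735, p(69)=3554345, p(70)=4087968, p(71)=4697205, p(72)=5392783, p(73)=6185689, p(74)=7089500, p(75)=8118264, p(76)=9289091, p(77)=10619863, p(78)=12132164, p(79)=13848650, p(80)=15796476, p(81)=18004327, p(82)=20506255, p(83)=23338469, p(84)=26543660, p(85)=30167357, p(86)=34262962, p(87)=38887673, p(88)=44108109, p(89)=49995925, p(90)=56634173, p(91)=64112359, p(92)=72533807, p(93)=82010177, p(94)=92669720, p(95)=104651419, p(96)=118114304, p(97)=133230930, p(98)=150198136, p(99)=169229875, p(100)=190569292, p(101)=214481126, p(102)=241265379, p(103)=271248950, p(104)=304801365, p(105)=342325709, p(106)=384276336, p(107)=431149389, p(108)=483502844, p(109)=541946240, p(110)=607163746, p(111)=679903203, p(112)=761002156, p(113)=851376628, p(114)=952050665, p(115)=1064144451, p(116)=1188908248, p(117)=1327710076, p(118)=1482074143, p(119)=1653668665, p(120)=1844349560, p(121)=2056148051.
Final step: p(122) = p(121) + p(120) - p(117) - p(115) + p(110) + p(107) - p(100) - p(96) + p(87) + p(82) - p(71) - p(65) + p(52) + p(45) - p(30) - p(22) + p(5)
= 2056148051 + 1844349560 - 1327710076 - 1064144451 + 607163746 + 431149389 - 190569292 - 118114304 + 38887673 + 20506255 - 4697205 - 2012558 + 281589 + 89134 - 5604 - 1002 + 7
= 2291320912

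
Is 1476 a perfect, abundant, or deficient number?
abundant

Proper divisors of 1476: sum = 1 + 2 + 3 + 4 + 6 + 9 + 12 + 18 + ... + 246 + 369 + 492 + 738 (17 divisors) = 2346
Since 2346 > 1476, 1476 is abundant.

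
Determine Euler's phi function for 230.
88

230 = 2 × 5 × 23
φ(n) = n × ∏(1 - 1/p) for each prime p dividing n
φ(230) = 230 × (1 - 1/2) × (1 - 1/5) × (1 - 1/23) = 88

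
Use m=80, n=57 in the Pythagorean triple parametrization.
(3151, 9120, 9649)

Euclid's formula: a = m² - n², b = 2mn, c = m² + n²
m = 80, n = 57
a = 80² - 57² = 6400 - 3249 = 3151
b = 2 × 80 × 57 = 9120
c = 80² + 57² = 6400 + 3249 = 9649
Verification: 3151² + 9120² = 9928801 + 83174400 = 93103201 = 9649² ✓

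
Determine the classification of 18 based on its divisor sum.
abundant

Proper divisors of 18: sum = 1 + 2 + 3 + 6 + 9 = 21
Since 21 > 18, 18 is abundant.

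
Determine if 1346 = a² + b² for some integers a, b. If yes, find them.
11² + 35² (a=11, b=35)

Factorization: 1346 = 2 × 673
By Fermat: n is sum of two squares iff every prime p ≡ 3 (mod 4) appears to even power.
All primes ≡ 3 (mod 4) appear to even power.
Search a = 0, 1, 2, … for 1346 - a² a perfect square: first hit at a = 11: 1346 - 121 = 1225 = 35².
1346 = 11² + 35² = 121 + 1225 ✓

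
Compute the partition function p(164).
156919475295

p(n) counts ways to write n as a sum of positive integers (order ignored).
Euler's pentagonal recurrence: p(k) = p(k-1) + p(k-2) - p(k-5) - p(k-7) + p(k-12) + p(k-15) - ... (offsets j(3j∓1)/2, signs ++--, p(0)=1, p(<0)=0).
DP table for k = 0..163: p(0)=1, p(1)=1, p(2)=2, p(3)=3, p(4)=5, p(5)=7, p(6)=11, p(7)=15, p(8)=22, p(9)=30, p(10)=42, p(11)=56, p(12)=77, p(13)=101, p(14)=135, p(15)=176, p(16)=231, p(17)=297, p(18)=385, p(19)=490, p(20)=627, p(21)=792, p(22)=1002, p(23)=1255, p(24)=1575, p(25)=1958, p(26)=2436, p(27)=3010, p(28)=3718, p(29)=4565, p(30)=5604, p(31)=6842, p(32)=8349, p(33)=10143, p(34)=12310, p(35)=14883, p(36)=17977, p(37)=21637, p(38)=26015, p(39)=31185, p(40)=37338, p(41)=44583, p(42)=53174, p(43)=63261, p(44)=75175, p(45)=89134, p(46)=105558, p(47)=124754, p(48)=147273, p(49)=173525, p(50)=204226, p(51)=239943, p(52)=281589, p(53)=329931, p(54)=386155, p(55)=451276, p(56)=526823, p(57)=614154, p(58)=715220, p(59)=831820, p(60)=966467, p(61)=1121505, p(62)=1300156, p(63)=1505499, p(64)=1741630, p(65)=2012558, p(66)=2323520, p(67)=2679689, p(68)=3087735, p(69)=3554345, p(70)=4087968, p(71)=4697205, p(72)=5392783, p(73)=6185689, p(74)=7089500, p(75)=8118264, p(76)=9289091, p(77)=10619863, p(78)=12132164, p(79)=13848650, p(80)=15796476, p(81)=18004327, p(82)=20506255, p(83)=23338469, p(84)=26543660, p(85)=30167357, p(86)=34262962, p(87)=38887673, p(88)=44108109, p(89)=49995925, p(90)=56634173, p(91)=64112359, p(92)=72533807, p(93)=82010177, p(94)=92669720, p(95)=104651419, p(96)=118114304, p(97)=133230930, p(98)=150198136, p(99)=169229875, p(100)=190569292, p(101)=214481126, p(102)=241265379, p(103)=271248950, p(104)=304801365, p(105)=342325709, p(106)=384276336, p(107)=431149389, p(108)=483502844, p(109)=541946240, p(110)=607163746, p(111)=679903203, p(112)=761002156, p(113)=851376628, p(114)=952050665, p(115)=1064144451, p(116)=1188908248, p(117)=1327710076, p(118)=1482074143, p(119)=1653668665, p(120)=1844349560, p(121)=2056148051, p(122)=2291320912, p(123)=2552338241, p(124)=2841940500, p(125)=3163127352, p(126)=3519222692, p(127)=3913864295, p(128)=4351078600, p(129)=4835271870, p(130)=5371315400, p(131)=5964539504, p(132)=6620830889, p(133)=7346629512, p(134)=8149040695, p(135)=9035836076, p(136)=10015581680, p(137)=11097645016, p(138)=12292341831, p(139)=13610949895, p(140)=15065878135, p(141)=16670689208, p(142)=18440293320, p(143)=20390982757, p(144)=22540654445, p(145)=24908858009, p(146)=27517052599, p(147)=30388671978, p(148)=33549419497, p(149)=37027355200, p(150)=40853235313, p(151)=45060624582, p(152)=49686288421, p(153)=54770336324, p(154)=60356673280, p(155)=66493182097, p(156)=73232243759, p(157)=80630964769, p(158)=88751778802, p(159)=97662728555, p(160)=107438159466, p(161)=118159068427, p(162)=129913904637, p(163)=142798995930.
Final step: p(164) = p(163) + p(162) - p(159) - p(157) + p(152) + p(149) - p(142) - p(138) + p(129) + p(124) - p(113) - p(107) + p(94) + p(87) - p(72) - p(64) + p(47) + p(38) - p(19) - p(9)
= 142798995930 + 129913904637 - 97662728555 - 80630964769 + 49686288421 + 37027355200 - 18440293320 - 12292341831 + 4835271870 + 2841940500 - 851376628 - 431149389 + 92669720 + 38887673 - 5392783 - 1741630 + 124754 + 26015 - 490 - 30
= 156919475295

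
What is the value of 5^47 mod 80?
45

Repeated squaring. Binary of 47 = 101111.
5^1 ≡ 5 (mod 80); 5^2 ≡ 25 (mod 80); 5^4 ≡ 65 (mod 80); 5^8 ≡ 65 (mod 80); 5^16 ≡ 65 (mod 80); 5^32 ≡ 65 (mod 80)
5^47 = 5^1 × 5^2 × 5^4 × 5^8 × 5^32 ≡ 45 (mod 80)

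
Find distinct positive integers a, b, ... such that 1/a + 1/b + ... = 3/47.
1/16 + 1/752

Greedy algorithm:
3/47: ceiling(47/3) = 16, use 1/16
1/752: ceiling(752/1) = 752, use 1/752
Result: 3/47 = 1/16 + 1/752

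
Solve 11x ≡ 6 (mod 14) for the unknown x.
x ≡ 12 (mod 14)

gcd(11, 14) = 1, which divides 6, so solutions exist.
Find 11^(-1) mod 14 by the extended Euclidean algorithm:
14 = 1 × 11 + 3  ⟹  3 = (1)·14 + (-1)·11
11 = 3 × 3 + 2  ⟹  2 = (-3)·14 + (4)·11
3 = 1 × 2 + 1  ⟹  1 = (4)·14 + (-5)·11
So (-5)·11 ≡ 1 (mod 14), i.e. 11^(-1) ≡ -5 ≡ 9 (mod 14).
x ≡ 9 × 6 = 54 ≡ 12 (mod 14).
Check: 11 × 12 = 132 ≡ 6 (mod 14).
Unique solution: x ≡ 12 (mod 14)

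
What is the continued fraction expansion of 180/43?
[4; 5, 2, 1, 2]

Euclidean algorithm steps:
180 = 4 × 43 + 8
43 = 5 × 8 + 3
8 = 2 × 3 + 2
3 = 1 × 2 + 1
2 = 2 × 1 + 0
Continued fraction: [4; 5, 2, 1, 2]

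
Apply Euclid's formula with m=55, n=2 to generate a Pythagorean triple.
(3021, 220, 3029)

Euclid's formula: a = m² - n², b = 2mn, c = m² + n²
m = 55, n = 2
a = 55² - 2² = 3025 - 4 = 3021
b = 2 × 55 × 2 = 220
c = 55² + 2² = 3025 + 4 = 3029
Verification: 3021² + 220² = 9126441 + 48400 = 9174841 = 3029² ✓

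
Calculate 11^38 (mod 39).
4

Repeated squaring. Binary of 38 = 100110.
11^1 ≡ 11 (mod 39); 11^2 ≡ 4 (mod 39); 11^4 ≡ 16 (mod 39); 11^8 ≡ 22 (mod 39); 11^16 ≡ 16 (mod 39); 11^32 ≡ 22 (mod 39)
11^38 = 11^2 × 11^4 × 11^32 ≡ 4 (mod 39)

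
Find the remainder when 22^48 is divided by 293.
222

Repeated squaring. Binary of 48 = 110000.
22^1 ≡ 22 (mod 293); 22^2 ≡ 191 (mod 293); 22^4 ≡ 149 (mod 293); 22^8 ≡ 226 (mod 293); 22^16 ≡ 94 (mod 293); 22^32 ≡ 46 (mod 293)
22^48 = 22^16 × 22^32 ≡ 222 (mod 293)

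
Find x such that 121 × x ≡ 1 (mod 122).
121

gcd(121, 122) = 1, so the inverse exists.
Extended Euclidean algorithm on (122, 121):
122 = 1 × 121 + 1  ⟹  1 = (1)·122 + (-1)·121
So (-1)·121 ≡ 1 (mod 122), i.e. 121^(-1) ≡ -1 ≡ 121 (mod 122).
Check: 121 × 121 = 14641 ≡ 1 (mod 122)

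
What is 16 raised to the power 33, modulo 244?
192

Repeated squaring. Binary of 33 = 100001.
16^1 ≡ 16 (mod 244); 16^2 ≡ 12 (mod 244); 16^4 ≡ 144 (mod 244); 16^8 ≡ 240 (mod 244); 16^16 ≡ 16 (mod 244); 16^32 ≡ 12 (mod 244)
16^33 = 16^1 × 16^32 ≡ 192 (mod 244)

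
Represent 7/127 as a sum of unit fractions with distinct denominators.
1/19 + 1/403 + 1/194488 + 1/189127716232

Greedy algorithm:
7/127: ceiling(127/7) = 19, use 1/19
6/2413: ceiling(2413/6) = 403, use 1/403
5/972439: ceiling(972439/5) = 194488, use 1/194488
1/189127716232: ceiling(189127716232/1) = 189127716232, use 1/189127716232
Result: 7/127 = 1/19 + 1/403 + 1/194488 + 1/189127716232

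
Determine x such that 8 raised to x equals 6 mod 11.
3

Baby-step giant-step with step n = ⌈√11⌉ = 4.
Baby steps 8^j mod 11 (j:value) for j=0..3: 0:1, 1:8, 2:9, 3:6.
h = 6 is already in the table at j=3, so x = 3.
Check: 8^3 ≡ 6 (mod 11).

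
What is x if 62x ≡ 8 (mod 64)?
x ≡ 28 (mod 32)

gcd(62, 64) = 2, which divides 8, so solutions exist.
Divide through by 2: 31x ≡ 4 (mod 32).
Find 31^(-1) mod 32 by the extended Euclidean algorithm:
32 = 1 × 31 + 1  ⟹  1 = (1)·32 + (-1)·31
So (-1)·31 ≡ 1 (mod 32), i.e. 31^(-1) ≡ -1 ≡ 31 (mod 32).
x ≡ 31 × 4 = 124 ≡ 28 (mod 32).
Check: 62 × 28 = 1736 ≡ 8 (mod 64).
x ≡ 28 (mod 32), giving 2 solutions mod 64.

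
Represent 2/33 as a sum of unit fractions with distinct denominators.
1/17 + 1/561

Greedy algorithm:
2/33: ceiling(33/2) = 17, use 1/17
1/561: ceiling(561/1) = 561, use 1/561
Result: 2/33 = 1/17 + 1/561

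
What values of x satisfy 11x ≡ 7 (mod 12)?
x ≡ 5 (mod 12)

gcd(11, 12) = 1, which divides 7, so solutions exist.
Find 11^(-1) mod 12 by the extended Euclidean algorithm:
12 = 1 × 11 + 1  ⟹  1 = (1)·12 + (-1)·11
So (-1)·11 ≡ 1 (mod 12), i.e. 11^(-1) ≡ -1 ≡ 11 (mod 12).
x ≡ 11 × 7 = 77 ≡ 5 (mod 12).
Check: 11 × 5 = 55 ≡ 7 (mod 12).
Unique solution: x ≡ 5 (mod 12)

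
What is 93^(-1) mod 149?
141

gcd(93, 149) = 1, so the inverse exists.
Extended Euclidean algorithm on (149, 93):
149 = 1 × 93 + 56  ⟹  56 = (1)·149 + (-1)·93
93 = 1 × 56 + 37  ⟹  37 = (-1)·149 + (2)·93
56 = 1 × 37 + 19  ⟹  19 = (2)·149 + (-3)·93
37 = 1 × 19 + 18  ⟹  18 = (-3)·149 + (5)·93
19 = 1 × 18 + 1  ⟹  1 = (5)·149 + (-8)·93
So (-8)·93 ≡ 1 (mod 149), i.e. 93^(-1) ≡ -8 ≡ 141 (mod 149).
Check: 93 × 141 = 13113 ≡ 1 (mod 149)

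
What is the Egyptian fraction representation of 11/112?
1/11 + 1/137 + 1/168784

Greedy algorithm:
11/112: ceiling(112/11) = 11, use 1/11
9/1232: ceiling(1232/9) = 137, use 1/137
1/168784: ceiling(168784/1) = 168784, use 1/168784
Result: 11/112 = 1/11 + 1/137 + 1/168784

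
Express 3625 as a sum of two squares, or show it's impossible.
5² + 60² (a=5, b=60)

Factorization: 3625 = 5^3 × 29
By Fermat: n is sum of two squares iff every prime p ≡ 3 (mod 4) appears to even power.
All primes ≡ 3 (mod 4) appear to even power.
Search a = 0, 1, 2, … for 3625 - a² a perfect square: first hit at a = 5: 3625 - 25 = 3600 = 60².
3625 = 5² + 60² = 25 + 3600 ✓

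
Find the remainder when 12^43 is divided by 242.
232

Repeated squaring. Binary of 43 = 101011.
12^1 ≡ 12 (mod 242); 12^2 ≡ 144 (mod 242); 12^4 ≡ 166 (mod 242); 12^8 ≡ 210 (mod 242); 12^16 ≡ 56 (mod 242); 12^32 ≡ 232 (mod 242)
12^43 = 12^1 × 12^2 × 12^8 × 12^32 ≡ 232 (mod 242)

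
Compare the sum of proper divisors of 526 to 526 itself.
deficient

Proper divisors of 526: sum = 1 + 2 + 263 = 266
Since 266 < 526, 526 is deficient.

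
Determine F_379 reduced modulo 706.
517

Matrix identity: Q^n = [[F_(n+1), F_n], [F_n, F_(n-1)]] with Q = [[1,1],[1,0]].
n = 379 = 101111011₂. Square-and-multiply, entries mod 706:
Q^1 = [[1,1],[1,0]]
Q^2 = (Q^1)² = [[2,1],[1,1]]
Q^5 = (Q^2)²·Q = [[8,5],[5,3]]
Q^11 = (Q^5)²·Q = [[144,89],[89,55]]
Q^23 = (Q^11)²·Q = [[478,417],[417,61]]
Q^47 = (Q^23)²·Q = [[208,659],[659,255]]
Q^94 = (Q^47)² = [[289,125],[125,164]]
Q^189 = (Q^94)²·Q = [[451,306],[306,145]]
Q^379 = (Q^189)²·Q = [[39,517],[517,228]]
F_379 mod 706 = Q^379[0][1] = 517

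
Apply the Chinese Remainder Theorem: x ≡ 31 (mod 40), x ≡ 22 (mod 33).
1111

Using Chinese Remainder Theorem:
M = 40 × 33 = 1320
M1 = 33, M2 = 40
y1 = 33^(-1) mod 40 = 17
y2 = 40^(-1) mod 33 = 19
x = (31×33×17 + 22×40×19) mod 1320 = 1111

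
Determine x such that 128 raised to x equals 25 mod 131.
106

Baby-step giant-step with step n = ⌈√131⌉ = 12.
Baby steps 128^j mod 131 (j:value) for j=0..11: 0:1, 1:128, 2:9, 3:104, 4:81, 5:19, 6:74, 7:40, 8:11, 9:98, 10:99, 11:96.
Giant-step multiplier: 128^(-12) ≡ 128^(130-12) = 128^118 ≡ 5 (mod 131).
Giant steps γ_i = 25·5^i mod 131: γ_0=25, γ_1=125, γ_2=101, γ_3=112, γ_4=36, γ_5=49, γ_6=114, γ_7=46, γ_8=99 (in table at j=10).
x = i·n + j = 8·12 + 10 = 106.
Check: 128^106 ≡ 25 (mod 131).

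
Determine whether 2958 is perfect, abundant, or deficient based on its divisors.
abundant

Proper divisors of 2958: sum = 1 + 2 + 3 + 6 + 17 + 29 + 34 + 51 + 58 + 87 + 102 + 174 + 493 + 986 + 1479 = 3522
Since 3522 > 2958, 2958 is abundant.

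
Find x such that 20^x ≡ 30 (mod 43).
23

Baby-step giant-step with step n = ⌈√43⌉ = 7.
Baby steps 20^j mod 43 (j:value) for j=0..6: 0:1, 1:20, 2:13, 3:2, 4:40, 5:26, 6:4.
Giant-step multiplier: 20^(-7) ≡ 20^(42-7) = 20^35 ≡ 7 (mod 43).
Giant steps γ_i = 30·7^i mod 43: γ_0=30, γ_1=38, γ_2=8, γ_3=13 (in table at j=2).
x = i·n + j = 3·7 + 2 = 23.
Check: 20^23 ≡ 30 (mod 43).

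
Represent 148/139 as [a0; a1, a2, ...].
[1; 15, 2, 4]

Euclidean algorithm steps:
148 = 1 × 139 + 9
139 = 15 × 9 + 4
9 = 2 × 4 + 1
4 = 4 × 1 + 0
Continued fraction: [1; 15, 2, 4]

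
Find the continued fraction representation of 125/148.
[0; 1, 5, 2, 3, 3]

Euclidean algorithm steps:
125 = 0 × 148 + 125
148 = 1 × 125 + 23
125 = 5 × 23 + 10
23 = 2 × 10 + 3
10 = 3 × 3 + 1
3 = 3 × 1 + 0
Continued fraction: [0; 1, 5, 2, 3, 3]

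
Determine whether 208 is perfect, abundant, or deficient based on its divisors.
abundant

Proper divisors of 208: sum = 1 + 2 + 4 + 8 + 13 + 16 + 26 + 52 + 104 = 226
Since 226 > 208, 208 is abundant.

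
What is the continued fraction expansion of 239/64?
[3; 1, 2, 1, 3, 4]

Euclidean algorithm steps:
239 = 3 × 64 + 47
64 = 1 × 47 + 17
47 = 2 × 17 + 13
17 = 1 × 13 + 4
13 = 3 × 4 + 1
4 = 4 × 1 + 0
Continued fraction: [3; 1, 2, 1, 3, 4]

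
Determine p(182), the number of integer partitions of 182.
819876908323

p(n) counts ways to write n as a sum of positive integers (order ignored).
Euler's pentagonal recurrence: p(k) = p(k-1) + p(k-2) - p(k-5) - p(k-7) + p(k-12) + p(k-15) - ... (offsets j(3j∓1)/2, signs ++--, p(0)=1, p(<0)=0).
DP table for k = 0..181: p(0)=1, p(1)=1, p(2)=2, p(3)=3, p(4)=5, p(5)=7, p(6)=11, p(7)=15, p(8)=22, p(9)=30, p(10)=42, p(11)=56, p(12)=77, p(13)=101, p(14)=135, p(15)=176, p(16)=231, p(17)=297, p(18)=385, p(19)=490, p(20)=627, p(21)=792, p(22)=1002, p(23)=1255, p(24)=1575, p(25)=1958, p(26)=2436, p(27)=3010, p(28)=3718, p(29)=4565, p(30)=5604, p(31)=6842, p(32)=8349, p(33)=10143, p(34)=12310, p(35)=14883, p(36)=17977, p(37)=21637, p(38)=26015, p(39)=31185, p(40)=37338, p(41)=44583, p(42)=53174, p(43)=63261, p(44)=75175, p(45)=89134, p(46)=105558, p(47)=124754, p(48)=147273, p(49)=173525, p(50)=204226, p(51)=239943, p(52)=281589, p(53)=329931, p(54)=386155, p(55)=451276, p(56)=526823, p(57)=614154, p(58)=715220, p(59)=831820, p(60)=966467, p(61)=1121505, p(62)=1300156, p(63)=1505499, p(64)=1741630, p(65)=2012558, p(66)=2323520, p(67)=2679689, p(68)=3087735, p(69)=3554345, p(70)=4087968, p(71)=4697205, p(72)=5392783, p(73)=6185689, p(74)=7089500, p(75)=8118264, p(76)=9289091, p(77)=10619863, p(78)=12132164, p(79)=13848650, p(80)=15796476, p(81)=18004327, p(82)=20506255, p(83)=23338469, p(84)=26543660, p(85)=30167357, p(86)=34262962, p(87)=38887673, p(88)=44108109, p(89)=49995925, p(90)=56634173, p(91)=64112359, p(92)=72533807, p(93)=82010177, p(94)=92669720, p(95)=104651419, p(96)=118114304, p(97)=133230930, p(98)=150198136, p(99)=169229875, p(100)=190569292, p(101)=214481126, p(102)=241265379, p(103)=271248950, p(104)=304801365, p(105)=342325709, p(106)=384276336, p(107)=431149389, p(108)=483502844, p(109)=541946240, p(110)=607163746, p(111)=679903203, p(112)=761002156, p(113)=851376628, p(114)=952050665, p(115)=1064144451, p(116)=1188908248, p(117)=1327710076, p(118)=1482074143, p(119)=1653668665, p(120)=1844349560, p(121)=2056148051, p(122)=2291320912, p(123)=2552338241, p(124)=2841940500, p(125)=3163127352, p(126)=3519222692, p(127)=3913864295, p(128)=4351078600, p(129)=4835271870, p(130)=5371315400, p(131)=5964539504, p(132)=6620830889, p(133)=7346629512, p(134)=8149040695, p(135)=9035836076, p(136)=10015581680, p(137)=11097645016, p(138)=12292341831, p(139)=13610949895, p(140)=15065878135, p(141)=16670689208, p(142)=18440293320, p(143)=20390982757, p(144)=22540654445, p(145)=24908858009, p(146)=27517052599, p(147)=30388671978, p(148)=33549419497, p(149)=37027355200, p(150)=40853235313, p(151)=45060624582, p(152)=49686288421, p(153)=54770336324, p(154)=60356673280, p(155)=66493182097, p(156)=73232243759, p(157)=80630964769, p(158)=88751778802, p(159)=97662728555, p(160)=107438159466, p(161)=118159068427, p(162)=129913904637, p(163)=142798995930, p(164)=156919475295, p(165)=172389800255, p(166)=189334822579, p(167)=207890420102, p(168)=228204732751, p(169)=250438925115, p(170)=274768617130, p(171)=301384802048, p(172)=330495499613, p(173)=362326859895, p(174)=397125074750, p(175)=435157697830, p(176)=476715857290, p(177)=522115831195, p(178)=571701605655, p(179)=625846753120, p(180)=684957390936, p(181)=749474411781.
Final step: p(182) = p(181) + p(180) - p(177) - p(175) + p(170) + p(167) - p(160) - p(156) + p(147) + p(142) - p(131) - p(125) + p(112) + p(105) - p(90) - p(82) + p(65) + p(56) - p(37) - p(27) + p(6)
= 749474411781 + 684957390936 - 522115831195 - 435157697830 + 274768617130 + 207890420102 - 107438159466 - 73232243759 + 30388671978 + 18440293320 - 5964539504 - 3163127352 + 761002156 + 342325709 - 56634173 - 20506255 + 2012558 + 526823 - 21637 - 3010 + 11
= 819876908323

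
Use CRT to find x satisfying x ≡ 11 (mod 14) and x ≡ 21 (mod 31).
207

Using Chinese Remainder Theorem:
M = 14 × 31 = 434
M1 = 31, M2 = 14
y1 = 31^(-1) mod 14 = 5
y2 = 14^(-1) mod 31 = 20
x = (11×31×5 + 21×14×20) mod 434 = 207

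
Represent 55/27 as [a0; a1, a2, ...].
[2; 27]

Euclidean algorithm steps:
55 = 2 × 27 + 1
27 = 27 × 1 + 0
Continued fraction: [2; 27]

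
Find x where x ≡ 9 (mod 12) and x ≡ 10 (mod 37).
417

Using Chinese Remainder Theorem:
M = 12 × 37 = 444
M1 = 37, M2 = 12
y1 = 37^(-1) mod 12 = 1
y2 = 12^(-1) mod 37 = 34
x = (9×37×1 + 10×12×34) mod 444 = 417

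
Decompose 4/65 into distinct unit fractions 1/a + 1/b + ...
1/17 + 1/369 + 1/203873 + 1/83128196385

Greedy algorithm:
4/65: ceiling(65/4) = 17, use 1/17
3/1105: ceiling(1105/3) = 369, use 1/369
2/407745: ceiling(407745/2) = 203873, use 1/203873
1/83128196385: ceiling(83128196385/1) = 83128196385, use 1/83128196385
Result: 4/65 = 1/17 + 1/369 + 1/203873 + 1/83128196385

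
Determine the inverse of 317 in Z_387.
293

gcd(317, 387) = 1, so the inverse exists.
Extended Euclidean algorithm on (387, 317):
387 = 1 × 317 + 70  ⟹  70 = (1)·387 + (-1)·317
317 = 4 × 70 + 37  ⟹  37 = (-4)·387 + (5)·317
70 = 1 × 37 + 33  ⟹  33 = (5)·387 + (-6)·317
37 = 1 × 33 + 4  ⟹  4 = (-9)·387 + (11)·317
33 = 8 × 4 + 1  ⟹  1 = (77)·387 + (-94)·317
So (-94)·317 ≡ 1 (mod 387), i.e. 317^(-1) ≡ -94 ≡ 293 (mod 387).
Check: 317 × 293 = 92881 ≡ 1 (mod 387)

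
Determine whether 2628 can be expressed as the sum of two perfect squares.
18² + 48² (a=18, b=48)

Factorization: 2628 = 2^2 × 3^2 × 73
By Fermat: n is sum of two squares iff every prime p ≡ 3 (mod 4) appears to even power.
All primes ≡ 3 (mod 4) appear to even power.
Search a = 0, 1, 2, … for 2628 - a² a perfect square: first hit at a = 18: 2628 - 324 = 2304 = 48².
2628 = 18² + 48² = 324 + 2304 ✓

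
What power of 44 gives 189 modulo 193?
172

Baby-step giant-step with step n = ⌈√193⌉ = 14.
Baby steps 44^j mod 193 (j:value) for j=0..13: 0:1, 1:44, 2:6, 3:71, 4:36, 5:40, 6:23, 7:47, 8:138, 9:89, 10:56, 11:148, 12:143, 13:116.
Giant-step multiplier: 44^(-14) ≡ 44^(192-14) = 44^178 ≡ 101 (mod 193).
Giant steps γ_i = 189·101^i mod 193: γ_0=189, γ_1=175, γ_2=112, γ_3=118, γ_4=145, γ_5=170, γ_6=186, γ_7=65, γ_8=3, γ_9=110, γ_10=109, γ_11=8, γ_12=36 (in table at j=4).
x = i·n + j = 12·14 + 4 = 172.
Check: 44^172 ≡ 189 (mod 193).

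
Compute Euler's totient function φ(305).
240

305 = 5 × 61
φ(n) = n × ∏(1 - 1/p) for each prime p dividing n
φ(305) = 305 × (1 - 1/5) × (1 - 1/61) = 240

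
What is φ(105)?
48

105 = 3 × 5 × 7
φ(n) = n × ∏(1 - 1/p) for each prime p dividing n
φ(105) = 105 × (1 - 1/3) × (1 - 1/5) × (1 - 1/7) = 48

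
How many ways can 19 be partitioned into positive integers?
490

p(n) counts ways to write n as a sum of positive integers (order ignored).
Euler's pentagonal recurrence: p(k) = p(k-1) + p(k-2) - p(k-5) - p(k-7) + p(k-12) + p(k-15) - ... (offsets j(3j∓1)/2, signs ++--, p(0)=1, p(<0)=0).
DP table for k = 0..18: p(0)=1, p(1)=1, p(2)=2, p(3)=3, p(4)=5, p(5)=7, p(6)=11, p(7)=15, p(8)=22, p(9)=30, p(10)=42, p(11)=56, p(12)=77, p(13)=101, p(14)=135, p(15)=176, p(16)=231, p(17)=297, p(18)=385.
Final step: p(19) = p(18) + p(17) - p(14) - p(12) + p(7) + p(4)
= 385 + 297 - 135 - 77 + 15 + 5
= 490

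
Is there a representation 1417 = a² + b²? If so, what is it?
11² + 36² (a=11, b=36)

Factorization: 1417 = 13 × 109
By Fermat: n is sum of two squares iff every prime p ≡ 3 (mod 4) appears to even power.
All primes ≡ 3 (mod 4) appear to even power.
Search a = 0, 1, 2, … for 1417 - a² a perfect square: first hit at a = 11: 1417 - 121 = 1296 = 36².
1417 = 11² + 36² = 121 + 1296 ✓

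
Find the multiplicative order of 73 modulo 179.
178

179 is prime, so ord(73) divides φ(179) = 178.
Divisors of 178: 1, 2, 89, 178.
Repeated squaring: 73^1 ≡ 73, 73^2 ≡ 138, 73^4 ≡ 70, 73^8 ≡ 67, 73^16 ≡ 14, 73^32 ≡ 17, 73^64 ≡ 110, 73^128 ≡ 107 (mod 179).
Test 73^d mod 179 for each divisor d in increasing order:
73^1 ≡ 73
73^2 ≡ 138
73^89 = 73^64·73^16·73^8·73^1 ≡ 178
73^178 = 73^128·73^32·73^16·73^2 ≡ 1  ← first divisor giving 1
The order is 178.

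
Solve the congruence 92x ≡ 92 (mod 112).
x ≡ 1 (mod 28)

gcd(92, 112) = 4, which divides 92, so solutions exist.
Divide through by 4: 23x ≡ 23 (mod 28).
Find 23^(-1) mod 28 by the extended Euclidean algorithm:
28 = 1 × 23 + 5  ⟹  5 = (1)·28 + (-1)·23
23 = 4 × 5 + 3  ⟹  3 = (-4)·28 + (5)·23
5 = 1 × 3 + 2  ⟹  2 = (5)·28 + (-6)·23
3 = 1 × 2 + 1  ⟹  1 = (-9)·28 + (11)·23
So (11)·23 ≡ 1 (mod 28), i.e. 23^(-1) ≡ 11 (mod 28).
x ≡ 11 × 23 = 253 ≡ 1 (mod 28).
Check: 92 × 1 = 92 ≡ 92 (mod 112).
x ≡ 1 (mod 28), giving 4 solutions mod 112.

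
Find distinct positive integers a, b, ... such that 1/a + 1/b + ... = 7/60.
1/9 + 1/180

Greedy algorithm:
7/60: ceiling(60/7) = 9, use 1/9
1/180: ceiling(180/1) = 180, use 1/180
Result: 7/60 = 1/9 + 1/180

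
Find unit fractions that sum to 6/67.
1/12 + 1/161 + 1/129444

Greedy algorithm:
6/67: ceiling(67/6) = 12, use 1/12
5/804: ceiling(804/5) = 161, use 1/161
1/129444: ceiling(129444/1) = 129444, use 1/129444
Result: 6/67 = 1/12 + 1/161 + 1/129444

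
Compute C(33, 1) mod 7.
5

Using Lucas' theorem:
Write n=33 and k=1 in base 7:
n in base 7: [4, 5]
k in base 7: [0, 1]
C(33,1) mod 7 = ∏ C(n_i, k_i) mod 7
Digit binomials (mod 7): C(4,0) = 1; C(5,1) = 5
Product: 1 × 5 = 5 ≡ 5 (mod 7)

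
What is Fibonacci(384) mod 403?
395

Matrix identity: Q^n = [[F_(n+1), F_n], [F_n, F_(n-1)]] with Q = [[1,1],[1,0]].
n = 384 = 110000000₂. Square-and-multiply, entries mod 403:
Q^1 = [[1,1],[1,0]]
Q^3 = (Q^1)²·Q = [[3,2],[2,1]]
Q^6 = (Q^3)² = [[13,8],[8,5]]
Q^12 = (Q^6)² = [[233,144],[144,89]]
Q^24 = (Q^12)² = [[67,23],[23,44]]
Q^48 = (Q^24)² = [[182,135],[135,47]]
Q^96 = (Q^48)² = [[168,287],[287,284]]
Q^192 = (Q^96)² = [[171,361],[361,213]]
Q^384 = (Q^192)² = [[377,395],[395,385]]
F_384 mod 403 = Q^384[0][1] = 395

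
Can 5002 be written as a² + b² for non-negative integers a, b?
39² + 59² (a=39, b=59)

Factorization: 5002 = 2 × 41 × 61
By Fermat: n is sum of two squares iff every prime p ≡ 3 (mod 4) appears to even power.
All primes ≡ 3 (mod 4) appear to even power.
Search a = 0, 1, 2, … for 5002 - a² a perfect square: first hit at a = 39: 5002 - 1521 = 3481 = 59².
5002 = 39² + 59² = 1521 + 3481 ✓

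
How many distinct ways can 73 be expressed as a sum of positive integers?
6185689

p(n) counts ways to write n as a sum of positive integers (order ignored).
Euler's pentagonal recurrence: p(k) = p(k-1) + p(k-2) - p(k-5) - p(k-7) + p(k-12) + p(k-15) - ... (offsets j(3j∓1)/2, signs ++--, p(0)=1, p(<0)=0).
DP table for k = 0..72: p(0)=1, p(1)=1, p(2)=2, p(3)=3, p(4)=5, p(5)=7, p(6)=11, p(7)=15, p(8)=22, p(9)=30, p(10)=42, p(11)=56, p(12)=77, p(13)=101, p(14)=135, p(15)=176, p(16)=231, p(17)=297, p(18)=385, p(19)=490, p(20)=627, p(21)=792, p(22)=1002, p(23)=1255, p(24)=1575, p(25)=1958, p(26)=2436, p(27)=3010, p(28)=3718, p(29)=4565, p(30)=5604, p(31)=6842, p(32)=8349, p(33)=10143, p(34)=12310, p(35)=14883, p(36)=17977, p(37)=21637, p(38)=26015, p(39)=31185, p(40)=37338, p(41)=44583, p(42)=53174, p(43)=63261, p(44)=75175, p(45)=89134, p(46)=105558, p(47)=124754, p(48)=147273, p(49)=173525, p(50)=204226, p(51)=239943, p(52)=281589, p(53)=329931, p(54)=386155, p(55)=451276, p(56)=526823, p(57)=614154, p(58)=715220, p(59)=831820, p(60)=966467, p(61)=1121505, p(62)=1300156, p(63)=1505499, p(64)=1741630, p(65)=2012558, p(66)=2323520, p(67)=2679689, p(68)=3087735, p(69)=3554345, p(70)=4087968, p(71)=4697205, p(72)=5392783.
Final step: p(73) = p(72) + p(71) - p(68) - p(66) + p(61) + p(58) - p(51) - p(47) + p(38) + p(33) - p(22) - p(16) + p(3)
= 5392783 + 4697205 - 3087735 - 2323520 + 1121505 + 715220 - 239943 - 124754 + 26015 + 10143 - 1002 - 231 + 3
= 6185689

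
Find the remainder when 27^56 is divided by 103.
23

Repeated squaring. Binary of 56 = 111000.
27^1 ≡ 27 (mod 103); 27^2 ≡ 8 (mod 103); 27^4 ≡ 64 (mod 103); 27^8 ≡ 79 (mod 103); 27^16 ≡ 61 (mod 103); 27^32 ≡ 13 (mod 103)
27^56 = 27^8 × 27^16 × 27^32 ≡ 23 (mod 103)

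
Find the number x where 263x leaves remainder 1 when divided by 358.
309

gcd(263, 358) = 1, so the inverse exists.
Extended Euclidean algorithm on (358, 263):
358 = 1 × 263 + 95  ⟹  95 = (1)·358 + (-1)·263
263 = 2 × 95 + 73  ⟹  73 = (-2)·358 + (3)·263
95 = 1 × 73 + 22  ⟹  22 = (3)·358 + (-4)·263
73 = 3 × 22 + 7  ⟹  7 = (-11)·358 + (15)·263
22 = 3 × 7 + 1  ⟹  1 = (36)·358 + (-49)·263
So (-49)·263 ≡ 1 (mod 358), i.e. 263^(-1) ≡ -49 ≡ 309 (mod 358).
Check: 263 × 309 = 81267 ≡ 1 (mod 358)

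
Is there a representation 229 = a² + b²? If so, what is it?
2² + 15² (a=2, b=15)

Factorization: 229 = 229
By Fermat: n is sum of two squares iff every prime p ≡ 3 (mod 4) appears to even power.
All primes ≡ 3 (mod 4) appear to even power.
Search a = 0, 1, 2, … for 229 - a² a perfect square: first hit at a = 2: 229 - 4 = 225 = 15².
229 = 2² + 15² = 4 + 225 ✓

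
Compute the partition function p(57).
614154

p(n) counts ways to write n as a sum of positive integers (order ignored).
Euler's pentagonal recurrence: p(k) = p(k-1) + p(k-2) - p(k-5) - p(k-7) + p(k-12) + p(k-15) - ... (offsets j(3j∓1)/2, signs ++--, p(0)=1, p(<0)=0).
DP table for k = 0..56: p(0)=1, p(1)=1, p(2)=2, p(3)=3, p(4)=5, p(5)=7, p(6)=11, p(7)=15, p(8)=22, p(9)=30, p(10)=42, p(11)=56, p(12)=77, p(13)=101, p(14)=135, p(15)=176, p(16)=231, p(17)=297, p(18)=385, p(19)=490, p(20)=627, p(21)=792, p(22)=1002, p(23)=1255, p(24)=1575, p(25)=1958, p(26)=2436, p(27)=3010, p(28)=3718, p(29)=4565, p(30)=5604, p(31)=6842, p(32)=8349, p(33)=10143, p(34)=12310, p(35)=14883, p(36)=17977, p(37)=21637, p(38)=26015, p(39)=31185, p(40)=37338, p(41)=44583, p(42)=53174, p(43)=63261, p(44)=75175, p(45)=89134, p(46)=105558, p(47)=124754, p(48)=147273, p(49)=173525, p(50)=204226, p(51)=239943, p(52)=281589, p(53)=329931, p(54)=386155, p(55)=451276, p(56)=526823.
Final step: p(57) = p(56) + p(55) - p(52) - p(50) + p(45) + p(42) - p(35) - p(31) + p(22) + p(17) - p(6) - p(0)
= 526823 + 451276 - 281589 - 204226 + 89134 + 53174 - 14883 - 6842 + 1002 + 297 - 11 - 1
= 614154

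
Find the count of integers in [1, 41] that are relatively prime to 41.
40

41 = 41
φ(n) = n × ∏(1 - 1/p) for each prime p dividing n
φ(41) = 41 × (1 - 1/41) = 40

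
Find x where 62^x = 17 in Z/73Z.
39

Baby-step giant-step with step n = ⌈√73⌉ = 9.
Baby steps 62^j mod 73 (j:value) for j=0..8: 0:1, 1:62, 2:48, 3:56, 4:41, 5:60, 6:70, 7:33, 8:2.
Giant-step multiplier: 62^(-9) ≡ 62^(72-9) = 62^63 ≡ 63 (mod 73).
Giant steps γ_i = 17·63^i mod 73: γ_0=17, γ_1=49, γ_2=21, γ_3=9, γ_4=56 (in table at j=3).
x = i·n + j = 4·9 + 3 = 39.
Check: 62^39 ≡ 17 (mod 73).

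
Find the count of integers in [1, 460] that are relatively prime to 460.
176

460 = 2^2 × 5 × 23
φ(n) = n × ∏(1 - 1/p) for each prime p dividing n
φ(460) = 460 × (1 - 1/2) × (1 - 1/5) × (1 - 1/23) = 176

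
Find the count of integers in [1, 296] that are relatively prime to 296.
144

296 = 2^3 × 37
φ(n) = n × ∏(1 - 1/p) for each prime p dividing n
φ(296) = 296 × (1 - 1/2) × (1 - 1/37) = 144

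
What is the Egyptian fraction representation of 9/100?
1/12 + 1/150

Greedy algorithm:
9/100: ceiling(100/9) = 12, use 1/12
1/150: ceiling(150/1) = 150, use 1/150
Result: 9/100 = 1/12 + 1/150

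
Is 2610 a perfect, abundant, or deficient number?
abundant

Proper divisors of 2610: sum = 1 + 2 + 3 + 5 + 6 + 9 + 10 + 15 + ... + 435 + 522 + 870 + 1305 (23 divisors) = 4410
Since 4410 > 2610, 2610 is abundant.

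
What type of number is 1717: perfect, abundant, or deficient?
deficient

Proper divisors of 1717: sum = 1 + 17 + 101 = 119
Since 119 < 1717, 1717 is deficient.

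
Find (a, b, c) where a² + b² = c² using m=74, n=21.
(5035, 3108, 5917)

Euclid's formula: a = m² - n², b = 2mn, c = m² + n²
m = 74, n = 21
a = 74² - 21² = 5476 - 441 = 5035
b = 2 × 74 × 21 = 3108
c = 74² + 21² = 5476 + 441 = 5917
Verification: 5035² + 3108² = 25351225 + 9659664 = 35010889 = 5917² ✓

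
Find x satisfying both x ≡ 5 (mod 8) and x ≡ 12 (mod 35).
117

Using Chinese Remainder Theorem:
M = 8 × 35 = 280
M1 = 35, M2 = 8
y1 = 35^(-1) mod 8 = 3
y2 = 8^(-1) mod 35 = 22
x = (5×35×3 + 12×8×22) mod 280 = 117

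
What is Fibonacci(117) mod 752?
418

Matrix identity: Q^n = [[F_(n+1), F_n], [F_n, F_(n-1)]] with Q = [[1,1],[1,0]].
n = 117 = 1110101₂. Square-and-multiply, entries mod 752:
Q^1 = [[1,1],[1,0]]
Q^3 = (Q^1)²·Q = [[3,2],[2,1]]
Q^7 = (Q^3)²·Q = [[21,13],[13,8]]
Q^14 = (Q^7)² = [[610,377],[377,233]]
Q^29 = (Q^14)²·Q = [[328,613],[613,467]]
Q^58 = (Q^29)² = [[569,39],[39,530]]
Q^117 = (Q^58)²·Q = [[415,418],[418,749]]
F_117 mod 752 = Q^117[0][1] = 418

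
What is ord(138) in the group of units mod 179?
89

179 is prime, so ord(138) divides φ(179) = 178.
Divisors of 178: 1, 2, 89, 178.
Repeated squaring: 138^1 ≡ 138, 138^2 ≡ 70, 138^4 ≡ 67, 138^8 ≡ 14, 138^16 ≡ 17, 138^32 ≡ 110, 138^64 ≡ 107, 138^128 ≡ 172 (mod 179).
Test 138^d mod 179 for each divisor d in increasing order:
138^1 ≡ 138
138^2 ≡ 70
138^89 = 138^64·138^16·138^8·138^1 ≡ 1  ← first divisor giving 1
The order is 89.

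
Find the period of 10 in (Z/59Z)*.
58

59 is prime, so ord(10) divides φ(59) = 58.
Divisors of 58: 1, 2, 29, 58.
Repeated squaring: 10^1 ≡ 10, 10^2 ≡ 41, 10^4 ≡ 29, 10^8 ≡ 15, 10^16 ≡ 48, 10^32 ≡ 3 (mod 59).
Test 10^d mod 59 for each divisor d in increasing order:
10^1 ≡ 10
10^2 ≡ 41
10^29 = 10^16·10^8·10^4·10^1 ≡ 58
10^58 = 10^32·10^16·10^8·10^2 ≡ 1  ← first divisor giving 1
The order is 58.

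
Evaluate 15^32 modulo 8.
1

Repeated squaring. Binary of 32 = 100000.
15^1 ≡ 7 (mod 8); 15^2 ≡ 1 (mod 8); 15^4 ≡ 1 (mod 8); 15^8 ≡ 1 (mod 8); 15^16 ≡ 1 (mod 8); 15^32 ≡ 1 (mod 8)
15^32 = 15^32 ≡ 1 (mod 8)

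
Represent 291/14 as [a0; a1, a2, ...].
[20; 1, 3, 1, 2]

Euclidean algorithm steps:
291 = 20 × 14 + 11
14 = 1 × 11 + 3
11 = 3 × 3 + 2
3 = 1 × 2 + 1
2 = 2 × 1 + 0
Continued fraction: [20; 1, 3, 1, 2]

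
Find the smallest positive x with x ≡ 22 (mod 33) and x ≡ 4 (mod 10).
154

Using Chinese Remainder Theorem:
M = 33 × 10 = 330
M1 = 10, M2 = 33
y1 = 10^(-1) mod 33 = 10
y2 = 33^(-1) mod 10 = 7
x = (22×10×10 + 4×33×7) mod 330 = 154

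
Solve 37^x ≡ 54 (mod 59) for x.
27

Baby-step giant-step with step n = ⌈√59⌉ = 8.
Baby steps 37^j mod 59 (j:value) for j=0..7: 0:1, 1:37, 2:12, 3:31, 4:26, 5:18, 6:17, 7:39.
Giant-step multiplier: 37^(-8) ≡ 37^(58-8) = 37^50 ≡ 35 (mod 59).
Giant steps γ_i = 54·35^i mod 59: γ_0=54, γ_1=2, γ_2=11, γ_3=31 (in table at j=3).
x = i·n + j = 3·8 + 3 = 27.
Check: 37^27 ≡ 54 (mod 59).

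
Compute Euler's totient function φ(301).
252

301 = 7 × 43
φ(n) = n × ∏(1 - 1/p) for each prime p dividing n
φ(301) = 301 × (1 - 1/7) × (1 - 1/43) = 252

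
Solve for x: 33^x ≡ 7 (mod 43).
35

Baby-step giant-step with step n = ⌈√43⌉ = 7.
Baby steps 33^j mod 43 (j:value) for j=0..6: 0:1, 1:33, 2:14, 3:32, 4:24, 5:18, 6:35.
Giant-step multiplier: 33^(-7) ≡ 33^(42-7) = 33^35 ≡ 7 (mod 43).
Giant steps γ_i = 7·7^i mod 43: γ_0=7, γ_1=6, γ_2=42, γ_3=36, γ_4=37, γ_5=1 (in table at j=0).
x = i·n + j = 5·7 + 0 = 35.
Check: 33^35 ≡ 7 (mod 43).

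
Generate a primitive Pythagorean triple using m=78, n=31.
(5123, 4836, 7045)

Euclid's formula: a = m² - n², b = 2mn, c = m² + n²
m = 78, n = 31
a = 78² - 31² = 6084 - 961 = 5123
b = 2 × 78 × 31 = 4836
c = 78² + 31² = 6084 + 961 = 7045
Verification: 5123² + 4836² = 26245129 + 23386896 = 49632025 = 7045² ✓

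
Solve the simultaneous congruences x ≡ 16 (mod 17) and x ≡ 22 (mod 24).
118

Using Chinese Remainder Theorem:
M = 17 × 24 = 408
M1 = 24, M2 = 17
y1 = 24^(-1) mod 17 = 5
y2 = 17^(-1) mod 24 = 17
x = (16×24×5 + 22×17×17) mod 408 = 118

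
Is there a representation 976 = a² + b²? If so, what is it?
20² + 24² (a=20, b=24)

Factorization: 976 = 2^4 × 61
By Fermat: n is sum of two squares iff every prime p ≡ 3 (mod 4) appears to even power.
All primes ≡ 3 (mod 4) appear to even power.
Search a = 0, 1, 2, … for 976 - a² a perfect square: first hit at a = 20: 976 - 400 = 576 = 24².
976 = 20² + 24² = 400 + 576 ✓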